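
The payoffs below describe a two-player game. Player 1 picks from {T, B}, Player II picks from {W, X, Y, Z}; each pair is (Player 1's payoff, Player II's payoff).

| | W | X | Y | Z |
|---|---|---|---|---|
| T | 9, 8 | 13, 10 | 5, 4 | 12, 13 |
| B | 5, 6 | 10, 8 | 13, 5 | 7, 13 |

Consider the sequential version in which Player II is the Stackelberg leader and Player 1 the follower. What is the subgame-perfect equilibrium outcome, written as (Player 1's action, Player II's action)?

Work backward from Player 1's decision.
- W → Player 1 plays T (best of 9, 5); Player II gets 8.
- X → Player 1 plays T (best of 13, 10); Player II gets 10.
- Y → Player 1 plays B (best of 5, 13); Player II gets 5.
- Z → Player 1 plays T (best of 12, 7); Player II gets 13.
Maximizing over 8, 10, 5, 13, Player II chooses Z. Subgame-perfect outcome: (T, Z) with payoffs (12, 13).

(T, Z)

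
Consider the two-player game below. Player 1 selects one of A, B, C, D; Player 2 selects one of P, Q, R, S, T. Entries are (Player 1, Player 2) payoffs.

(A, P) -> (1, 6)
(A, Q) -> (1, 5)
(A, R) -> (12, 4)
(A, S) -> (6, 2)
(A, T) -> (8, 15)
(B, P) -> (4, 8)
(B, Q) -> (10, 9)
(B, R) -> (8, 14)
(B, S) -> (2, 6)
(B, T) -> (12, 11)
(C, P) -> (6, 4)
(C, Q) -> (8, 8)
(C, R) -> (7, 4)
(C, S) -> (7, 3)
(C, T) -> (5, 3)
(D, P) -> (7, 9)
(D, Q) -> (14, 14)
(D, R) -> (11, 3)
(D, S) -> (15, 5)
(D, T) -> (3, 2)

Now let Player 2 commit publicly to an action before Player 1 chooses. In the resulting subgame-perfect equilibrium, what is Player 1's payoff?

14

Solve by backward induction (Player 2 leads).
- P → Player 1 plays D (best of 1, 4, 6, 7); Player 2 gets 9.
- Q → Player 1 plays D (best of 1, 10, 8, 14); Player 2 gets 14.
- R → Player 1 plays A (best of 12, 8, 7, 11); Player 2 gets 4.
- S → Player 1 plays D (best of 6, 2, 7, 15); Player 2 gets 5.
- T → Player 1 plays B (best of 8, 12, 5, 3); Player 2 gets 11.
Maximizing over 9, 14, 4, 5, 11, Player 2 chooses Q. Subgame-perfect outcome: (D, Q) with payoffs (14, 14).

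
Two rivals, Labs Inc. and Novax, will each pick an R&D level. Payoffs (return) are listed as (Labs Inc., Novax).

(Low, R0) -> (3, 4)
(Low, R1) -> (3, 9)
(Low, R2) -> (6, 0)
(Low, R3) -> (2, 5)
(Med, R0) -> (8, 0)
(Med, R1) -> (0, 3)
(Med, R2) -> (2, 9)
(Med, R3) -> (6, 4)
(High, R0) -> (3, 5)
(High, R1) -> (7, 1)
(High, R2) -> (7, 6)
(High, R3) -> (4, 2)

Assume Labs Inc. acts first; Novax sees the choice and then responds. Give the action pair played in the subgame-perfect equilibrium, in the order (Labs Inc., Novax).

(High, R2)

Novax best-responds to each possible Labs Inc. move:
- Low: Novax compares 4, 9, 0, 5 and picks R1; Labs Inc. would get 3.
- Med: Novax compares 0, 3, 9, 4 and picks R2; Labs Inc. would get 2.
- High: Novax compares 5, 1, 6, 2 and picks R2; Labs Inc. would get 7.
Labs Inc.'s induced payoffs are 3, 2, 7, so Labs Inc. commits to High. Subgame-perfect outcome: (High, R2) with payoffs (7, 6).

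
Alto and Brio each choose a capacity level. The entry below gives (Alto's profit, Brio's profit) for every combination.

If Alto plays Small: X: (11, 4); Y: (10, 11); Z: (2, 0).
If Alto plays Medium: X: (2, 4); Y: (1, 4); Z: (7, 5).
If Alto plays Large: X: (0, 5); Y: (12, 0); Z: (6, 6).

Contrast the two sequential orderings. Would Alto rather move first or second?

first

If Alto leads: Brio's best replies are Small→Y, Medium→Z, Large→Z; Alto's induced payoffs 10, 7, 6; outcome (Small, Y), payoffs (10, 11).
If Brio leads: Alto's best replies are X→Small, Y→Large, Z→Medium; Brio's induced payoffs 4, 0, 5; outcome (Medium, Z), payoffs (7, 5).
Alto gets 10 moving first and 7 moving second, so Alto prefers to move first.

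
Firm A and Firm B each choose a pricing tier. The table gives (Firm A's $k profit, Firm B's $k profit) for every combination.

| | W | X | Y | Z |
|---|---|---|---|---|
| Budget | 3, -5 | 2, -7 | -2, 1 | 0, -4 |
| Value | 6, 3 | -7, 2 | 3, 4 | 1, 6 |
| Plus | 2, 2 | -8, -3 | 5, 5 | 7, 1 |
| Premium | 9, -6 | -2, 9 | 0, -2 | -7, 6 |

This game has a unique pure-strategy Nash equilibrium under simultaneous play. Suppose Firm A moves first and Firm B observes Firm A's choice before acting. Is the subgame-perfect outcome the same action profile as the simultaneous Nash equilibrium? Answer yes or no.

yes

Work backward from Firm B's decision.
- Budget → Firm B plays Y (best of -5, -7, 1, -4); Firm A gets -2.
- Value → Firm B plays Z (best of 3, 2, 4, 6); Firm A gets 1.
- Plus → Firm B plays Y (best of 2, -3, 5, 1); Firm A gets 5.
- Premium → Firm B plays X (best of -6, 9, -2, 6); Firm A gets -2.
Among -2, 1, 5, -2, the best is 5 at Plus. Subgame-perfect outcome: (Plus, Y) with payoffs (5, 5).
Under simultaneous play:
Firm A's best replies: W→Premium; X→Budget; Y→Plus; Z→Plus.
Firm B's best replies: Budget→Y; Value→Z; Plus→Y; Premium→X.
The unique mutual best reply is (Plus, Y), giving (5, 5).
Sequential outcome (Plus, Y) coincides with the Nash profile (Plus, Y).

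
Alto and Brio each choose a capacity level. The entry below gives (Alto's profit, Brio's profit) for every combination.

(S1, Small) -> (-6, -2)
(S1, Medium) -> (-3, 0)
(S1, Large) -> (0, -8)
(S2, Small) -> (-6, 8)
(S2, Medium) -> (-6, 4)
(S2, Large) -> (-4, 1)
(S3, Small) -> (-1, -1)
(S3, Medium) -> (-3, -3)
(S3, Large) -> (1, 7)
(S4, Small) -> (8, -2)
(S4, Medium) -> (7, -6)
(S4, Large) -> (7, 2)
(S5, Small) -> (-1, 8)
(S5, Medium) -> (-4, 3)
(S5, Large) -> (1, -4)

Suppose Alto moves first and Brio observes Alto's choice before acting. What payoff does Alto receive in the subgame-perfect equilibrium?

7

Solve by backward induction (Alto leads).
- S1: Brio compares -2, 0, -8 and picks Medium; Alto would get -3.
- S2: Brio compares 8, 4, 1 and picks Small; Alto would get -6.
- S3: Brio compares -1, -3, 7 and picks Large; Alto would get 1.
- S4: Brio compares -2, -6, 2 and picks Large; Alto would get 7.
- S5: Brio compares 8, 3, -4 and picks Small; Alto would get -1.
Alto's induced payoffs are -3, -6, 1, 7, -1, so Alto commits to S4. Subgame-perfect outcome: (S4, Large) with payoffs (7, 2).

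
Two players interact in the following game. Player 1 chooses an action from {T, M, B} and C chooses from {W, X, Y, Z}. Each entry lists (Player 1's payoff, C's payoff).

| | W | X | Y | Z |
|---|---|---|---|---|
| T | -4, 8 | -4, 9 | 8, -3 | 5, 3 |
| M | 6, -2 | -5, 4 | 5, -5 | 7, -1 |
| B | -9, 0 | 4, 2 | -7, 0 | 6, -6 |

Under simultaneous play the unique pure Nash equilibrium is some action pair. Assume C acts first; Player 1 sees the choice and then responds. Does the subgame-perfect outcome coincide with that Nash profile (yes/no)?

Solve by backward induction (C leads).
- W: Player 1 compares -4, 6, -9 and picks M; C would get -2.
- X: Player 1 compares -4, -5, 4 and picks B; C would get 2.
- Y: Player 1 compares 8, 5, -7 and picks T; C would get -3.
- Z: Player 1 compares 5, 7, 6 and picks M; C would get -1.
C's induced payoffs are -2, 2, -3, -1, so C commits to X. Subgame-perfect outcome: (B, X) with payoffs (4, 2).
For the simultaneous game, intersect best replies.
Player 1's best replies: W→M; X→B; Y→T; Z→M.
C's best replies: T→X; M→X; B→X.
Only (B, X) has each player best-responding; Nash payoffs (4, 2).
Sequential outcome (B, X) coincides with the Nash profile (B, X).

yes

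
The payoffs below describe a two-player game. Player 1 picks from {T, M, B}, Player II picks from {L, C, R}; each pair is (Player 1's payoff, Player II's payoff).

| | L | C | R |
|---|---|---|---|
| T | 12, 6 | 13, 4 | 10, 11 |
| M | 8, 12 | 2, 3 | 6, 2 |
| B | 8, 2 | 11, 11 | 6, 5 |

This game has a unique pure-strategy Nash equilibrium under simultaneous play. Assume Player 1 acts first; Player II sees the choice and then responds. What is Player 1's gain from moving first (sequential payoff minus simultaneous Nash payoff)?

1

Player II best-responds to each possible Player 1 move:
- T → Player II plays R (best of 6, 4, 11); Player 1 gets 10.
- M → Player II plays L (best of 12, 3, 2); Player 1 gets 8.
- B → Player II plays C (best of 2, 11, 5); Player 1 gets 11.
Player 1's induced payoffs are 10, 8, 11, so Player 1 commits to B. Subgame-perfect outcome: (B, C) with payoffs (11, 11).
Under simultaneous play:
Player 1's best replies: L→T; C→T; R→T.
Player II's best replies: T→R; M→L; B→C.
The unique mutual best reply is (T, R), giving (10, 11).
Player 1's commitment gain: 11 − 10 = 1.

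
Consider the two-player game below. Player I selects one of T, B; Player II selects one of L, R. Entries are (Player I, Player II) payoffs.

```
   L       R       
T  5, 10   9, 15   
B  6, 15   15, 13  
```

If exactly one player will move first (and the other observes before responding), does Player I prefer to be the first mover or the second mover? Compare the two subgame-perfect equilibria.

If Player I leads: Player II's best replies are T→R, B→L; Player I's induced payoffs 9, 6; outcome (T, R), payoffs (9, 15).
If Player II leads: Player I's best replies are L→B, R→B; Player II's induced payoffs 15, 13; outcome (B, L), payoffs (6, 15).
Player I gets 9 moving first and 6 moving second, so Player I prefers to move first.

first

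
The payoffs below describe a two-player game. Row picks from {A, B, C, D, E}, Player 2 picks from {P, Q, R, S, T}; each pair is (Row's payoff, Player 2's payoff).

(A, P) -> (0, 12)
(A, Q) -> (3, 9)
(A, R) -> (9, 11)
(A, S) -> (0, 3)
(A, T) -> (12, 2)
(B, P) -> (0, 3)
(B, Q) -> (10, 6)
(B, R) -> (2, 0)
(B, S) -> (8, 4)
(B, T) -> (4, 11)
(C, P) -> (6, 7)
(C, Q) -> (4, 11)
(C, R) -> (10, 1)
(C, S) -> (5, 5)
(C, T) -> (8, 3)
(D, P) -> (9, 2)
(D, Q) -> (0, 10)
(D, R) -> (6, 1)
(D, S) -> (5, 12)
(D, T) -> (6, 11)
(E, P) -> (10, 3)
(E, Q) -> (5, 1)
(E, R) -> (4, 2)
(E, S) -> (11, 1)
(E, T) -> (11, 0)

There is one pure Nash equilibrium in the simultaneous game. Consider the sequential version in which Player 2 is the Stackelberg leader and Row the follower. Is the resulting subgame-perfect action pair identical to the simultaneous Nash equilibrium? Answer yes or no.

no

Backward induction with Player 2 moving first.
- P: Row compares 0, 0, 6, 9, 10 and picks E; Player 2 would get 3.
- Q: Row compares 3, 10, 4, 0, 5 and picks B; Player 2 would get 6.
- R: Row compares 9, 2, 10, 6, 4 and picks C; Player 2 would get 1.
- S: Row compares 0, 8, 5, 5, 11 and picks E; Player 2 would get 1.
- T: Row compares 12, 4, 8, 6, 11 and picks A; Player 2 would get 2.
Player 2's induced payoffs are 3, 6, 1, 1, 2, so Player 2 commits to Q. Subgame-perfect outcome: (B, Q) with payoffs (10, 6).
For the simultaneous game, intersect best replies.
Row's best replies: P→E; Q→B; R→C; S→E; T→A.
Player 2's best replies: A→P; B→T; C→Q; D→S; E→P.
The unique mutual best reply is (E, P), giving (10, 3).
Sequential outcome (B, Q) differs from the Nash profile (E, P).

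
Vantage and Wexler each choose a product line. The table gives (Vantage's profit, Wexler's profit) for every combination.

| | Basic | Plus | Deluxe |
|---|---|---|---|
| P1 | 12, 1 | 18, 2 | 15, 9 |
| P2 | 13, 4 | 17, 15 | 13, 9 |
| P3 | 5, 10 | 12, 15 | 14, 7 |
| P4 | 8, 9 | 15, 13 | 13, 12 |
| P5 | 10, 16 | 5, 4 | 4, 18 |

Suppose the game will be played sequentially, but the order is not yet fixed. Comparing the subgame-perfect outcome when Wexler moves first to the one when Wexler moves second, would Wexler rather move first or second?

If Vantage leads: Wexler's best replies are P1→Deluxe, P2→Plus, P3→Plus, P4→Plus, P5→Deluxe; Vantage's induced payoffs 15, 17, 12, 15, 4; outcome (P2, Plus), payoffs (17, 15).
If Wexler leads: Vantage's best replies are Basic→P2, Plus→P1, Deluxe→P1; Wexler's induced payoffs 4, 2, 9; outcome (P1, Deluxe), payoffs (15, 9).
Wexler gets 9 moving first and 15 moving second, so Wexler prefers to move second.

second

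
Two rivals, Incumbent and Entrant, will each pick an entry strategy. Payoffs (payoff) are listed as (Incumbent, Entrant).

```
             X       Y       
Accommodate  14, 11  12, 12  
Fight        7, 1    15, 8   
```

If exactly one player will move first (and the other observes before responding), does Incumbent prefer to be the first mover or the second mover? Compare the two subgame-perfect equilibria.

first

If Incumbent leads: Entrant's best replies are Accommodate→Y, Fight→Y; Incumbent's induced payoffs 12, 15; outcome (Fight, Y), payoffs (15, 8).
If Entrant leads: Incumbent's best replies are X→Accommodate, Y→Fight; Entrant's induced payoffs 11, 8; outcome (Accommodate, X), payoffs (14, 11).
Incumbent gets 15 moving first and 14 moving second, so Incumbent prefers to move first.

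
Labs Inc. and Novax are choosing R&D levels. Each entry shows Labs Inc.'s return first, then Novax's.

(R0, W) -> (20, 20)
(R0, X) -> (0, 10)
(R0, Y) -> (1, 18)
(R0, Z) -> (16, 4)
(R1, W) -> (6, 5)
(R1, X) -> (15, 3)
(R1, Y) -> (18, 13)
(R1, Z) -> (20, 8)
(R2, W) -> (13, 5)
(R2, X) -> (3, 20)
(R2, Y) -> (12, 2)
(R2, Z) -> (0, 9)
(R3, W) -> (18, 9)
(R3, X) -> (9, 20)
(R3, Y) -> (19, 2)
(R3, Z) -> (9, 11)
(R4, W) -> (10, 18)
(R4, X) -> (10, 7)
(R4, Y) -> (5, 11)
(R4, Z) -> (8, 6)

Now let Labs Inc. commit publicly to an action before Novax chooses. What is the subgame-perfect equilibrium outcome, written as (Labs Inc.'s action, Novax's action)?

(R0, W)

Backward induction with Labs Inc. moving first.
- R0: Novax compares 20, 10, 18, 4 and picks W; Labs Inc. would get 20.
- R1: Novax compares 5, 3, 13, 8 and picks Y; Labs Inc. would get 18.
- R2: Novax compares 5, 20, 2, 9 and picks X; Labs Inc. would get 3.
- R3: Novax compares 9, 20, 2, 11 and picks X; Labs Inc. would get 9.
- R4: Novax compares 18, 7, 11, 6 and picks W; Labs Inc. would get 10.
Labs Inc.'s induced payoffs are 20, 18, 3, 9, 10, so Labs Inc. commits to R0. Subgame-perfect outcome: (R0, W) with payoffs (20, 20).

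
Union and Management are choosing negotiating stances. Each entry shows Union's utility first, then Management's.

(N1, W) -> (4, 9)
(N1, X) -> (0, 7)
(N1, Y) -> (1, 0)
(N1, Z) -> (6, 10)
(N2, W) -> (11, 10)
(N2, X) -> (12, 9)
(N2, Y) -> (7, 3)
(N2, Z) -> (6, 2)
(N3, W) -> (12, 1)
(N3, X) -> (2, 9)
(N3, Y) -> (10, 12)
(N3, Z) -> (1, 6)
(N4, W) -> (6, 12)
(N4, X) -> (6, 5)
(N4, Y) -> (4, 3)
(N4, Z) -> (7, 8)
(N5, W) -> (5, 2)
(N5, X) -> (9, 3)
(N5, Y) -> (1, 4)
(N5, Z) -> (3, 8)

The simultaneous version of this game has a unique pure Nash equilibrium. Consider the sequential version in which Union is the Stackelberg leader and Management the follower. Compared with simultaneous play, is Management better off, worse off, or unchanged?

worse off

Work backward from Management's decision.
- N1 → Management plays Z (best of 9, 7, 0, 10); Union gets 6.
- N2 → Management plays W (best of 10, 9, 3, 2); Union gets 11.
- N3 → Management plays Y (best of 1, 9, 12, 6); Union gets 10.
- N4 → Management plays W (best of 12, 5, 3, 8); Union gets 6.
- N5 → Management plays Z (best of 2, 3, 4, 8); Union gets 3.
Maximizing over 6, 11, 10, 6, 3, Union chooses N2. Subgame-perfect outcome: (N2, W) with payoffs (11, 10).
For the simultaneous game, intersect best replies.
Union's best replies: W→N3; X→N2; Y→N3; Z→N4.
Management's best replies: N1→Z; N2→W; N3→Y; N4→W; N5→Z.
Only (N3, Y) has each player best-responding; Nash payoffs (10, 12).
Management earns 10 sequentially versus 12 at the Nash outcome: worse off.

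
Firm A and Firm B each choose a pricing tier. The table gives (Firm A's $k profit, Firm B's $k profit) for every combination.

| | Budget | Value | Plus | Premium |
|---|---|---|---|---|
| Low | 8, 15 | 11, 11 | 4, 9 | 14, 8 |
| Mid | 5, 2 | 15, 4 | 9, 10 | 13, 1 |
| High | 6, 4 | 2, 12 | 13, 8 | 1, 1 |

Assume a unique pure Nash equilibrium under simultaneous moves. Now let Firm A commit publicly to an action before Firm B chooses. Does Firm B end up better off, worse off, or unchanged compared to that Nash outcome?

worse off

Work backward from Firm B's decision.
- Low → Firm B plays Budget (best of 15, 11, 9, 8); Firm A gets 8.
- Mid → Firm B plays Plus (best of 2, 4, 10, 1); Firm A gets 9.
- High → Firm B plays Value (best of 4, 12, 8, 1); Firm A gets 2.
Among 8, 9, 2, the best is 9 at Mid. Subgame-perfect outcome: (Mid, Plus) with payoffs (9, 10).
Now find the simultaneous Nash equilibrium.
Firm A's best replies: Budget→Low; Value→Mid; Plus→High; Premium→Low.
Firm B's best replies: Low→Budget; Mid→Plus; High→Value.
Only (Low, Budget) has each player best-responding; Nash payoffs (8, 15).
Firm B earns 10 sequentially versus 15 at the Nash outcome: worse off.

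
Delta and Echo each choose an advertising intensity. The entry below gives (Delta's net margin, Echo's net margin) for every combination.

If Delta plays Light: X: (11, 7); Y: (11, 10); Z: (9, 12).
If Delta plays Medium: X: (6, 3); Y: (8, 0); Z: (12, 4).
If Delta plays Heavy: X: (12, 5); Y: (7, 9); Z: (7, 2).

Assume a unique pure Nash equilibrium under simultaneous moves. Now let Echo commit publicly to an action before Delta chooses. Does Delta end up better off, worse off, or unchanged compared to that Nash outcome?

worse off

Work backward from Delta's decision.
- X: Delta compares 11, 6, 12 and picks Heavy; Echo would get 5.
- Y: Delta compares 11, 8, 7 and picks Light; Echo would get 10.
- Z: Delta compares 9, 12, 7 and picks Medium; Echo would get 4.
Maximizing over 5, 10, 4, Echo chooses Y. Subgame-perfect outcome: (Light, Y) with payoffs (11, 10).
Under simultaneous play:
Delta's best replies: X→Heavy; Y→Light; Z→Medium.
Echo's best replies: Light→Z; Medium→Z; Heavy→Y.
Only (Medium, Z) has each player best-responding; Nash payoffs (12, 4).
Delta earns 11 sequentially versus 12 at the Nash outcome: worse off.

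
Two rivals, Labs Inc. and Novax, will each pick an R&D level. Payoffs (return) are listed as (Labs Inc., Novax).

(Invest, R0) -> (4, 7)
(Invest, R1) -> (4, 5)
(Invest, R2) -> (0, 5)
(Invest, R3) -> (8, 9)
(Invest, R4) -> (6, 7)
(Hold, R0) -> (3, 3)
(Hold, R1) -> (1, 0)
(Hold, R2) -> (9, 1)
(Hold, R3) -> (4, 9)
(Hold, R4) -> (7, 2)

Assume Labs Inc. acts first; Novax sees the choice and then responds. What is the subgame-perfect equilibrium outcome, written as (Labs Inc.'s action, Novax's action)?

Novax best-responds to each possible Labs Inc. move:
- Invest → Novax plays R3 (best of 7, 5, 5, 9, 7); Labs Inc. gets 8.
- Hold → Novax plays R3 (best of 3, 0, 1, 9, 2); Labs Inc. gets 4.
Labs Inc.'s induced payoffs are 8, 4, so Labs Inc. commits to Invest. Subgame-perfect outcome: (Invest, R3) with payoffs (8, 9).

(Invest, R3)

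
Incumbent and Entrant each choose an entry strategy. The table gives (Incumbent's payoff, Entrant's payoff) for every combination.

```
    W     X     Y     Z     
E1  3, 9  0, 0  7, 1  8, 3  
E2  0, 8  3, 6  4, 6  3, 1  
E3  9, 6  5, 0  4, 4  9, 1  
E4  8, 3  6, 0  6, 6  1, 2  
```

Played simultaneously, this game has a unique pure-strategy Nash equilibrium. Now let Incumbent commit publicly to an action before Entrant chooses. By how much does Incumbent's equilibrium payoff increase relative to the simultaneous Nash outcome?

Work backward from Entrant's decision.
- E1 → Entrant plays W (best of 9, 0, 1, 3); Incumbent gets 3.
- E2 → Entrant plays W (best of 8, 6, 6, 1); Incumbent gets 0.
- E3 → Entrant plays W (best of 6, 0, 4, 1); Incumbent gets 9.
- E4 → Entrant plays Y (best of 3, 0, 6, 2); Incumbent gets 6.
Maximizing over 3, 0, 9, 6, Incumbent chooses E3. Subgame-perfect outcome: (E3, W) with payoffs (9, 6).
For the simultaneous game, intersect best replies.
Incumbent's best replies: W→E3; X→E4; Y→E1; Z→E3.
Entrant's best replies: E1→W; E2→W; E3→W; E4→Y.
Only (E3, W) has each player best-responding; Nash payoffs (9, 6).
Incumbent's commitment gain: 9 − 9 = 0.

0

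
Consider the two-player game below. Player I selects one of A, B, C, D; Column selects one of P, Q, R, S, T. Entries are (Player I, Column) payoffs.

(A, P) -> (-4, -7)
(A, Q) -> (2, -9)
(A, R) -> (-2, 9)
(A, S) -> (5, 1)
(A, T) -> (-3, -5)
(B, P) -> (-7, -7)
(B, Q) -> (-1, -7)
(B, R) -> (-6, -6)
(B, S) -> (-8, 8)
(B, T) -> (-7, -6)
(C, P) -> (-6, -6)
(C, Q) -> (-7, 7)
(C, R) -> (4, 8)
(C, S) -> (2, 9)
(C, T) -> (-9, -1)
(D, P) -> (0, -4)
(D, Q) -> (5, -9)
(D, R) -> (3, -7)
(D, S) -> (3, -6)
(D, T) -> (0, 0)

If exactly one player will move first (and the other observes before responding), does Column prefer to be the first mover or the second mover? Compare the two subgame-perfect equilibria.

second

If Player I leads: Column's best replies are A→R, B→S, C→S, D→T; Player I's induced payoffs -2, -8, 2, 0; outcome (C, S), payoffs (2, 9).
If Column leads: Player I's best replies are P→D, Q→D, R→C, S→A, T→D; Column's induced payoffs -4, -9, 8, 1, 0; outcome (C, R), payoffs (4, 8).
Column gets 8 moving first and 9 moving second, so Column prefers to move second.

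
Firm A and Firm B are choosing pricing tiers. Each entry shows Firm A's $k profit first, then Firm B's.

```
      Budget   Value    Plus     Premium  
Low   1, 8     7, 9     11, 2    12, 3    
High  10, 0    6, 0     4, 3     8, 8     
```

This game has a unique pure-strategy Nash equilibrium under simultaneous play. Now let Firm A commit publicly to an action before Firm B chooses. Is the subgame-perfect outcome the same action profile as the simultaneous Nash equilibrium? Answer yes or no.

no

Firm B best-responds to each possible Firm A move:
- Low: Firm B compares 8, 9, 2, 3 and picks Value; Firm A would get 7.
- High: Firm B compares 0, 0, 3, 8 and picks Premium; Firm A would get 8.
Among 7, 8, the best is 8 at High. Subgame-perfect outcome: (High, Premium) with payoffs (8, 8).
Now find the simultaneous Nash equilibrium.
Firm A's best replies: Budget→High; Value→Low; Plus→Low; Premium→Low.
Firm B's best replies: Low→Value; High→Premium.
The unique mutual best reply is (Low, Value), giving (7, 9).
Sequential outcome (High, Premium) differs from the Nash profile (Low, Value).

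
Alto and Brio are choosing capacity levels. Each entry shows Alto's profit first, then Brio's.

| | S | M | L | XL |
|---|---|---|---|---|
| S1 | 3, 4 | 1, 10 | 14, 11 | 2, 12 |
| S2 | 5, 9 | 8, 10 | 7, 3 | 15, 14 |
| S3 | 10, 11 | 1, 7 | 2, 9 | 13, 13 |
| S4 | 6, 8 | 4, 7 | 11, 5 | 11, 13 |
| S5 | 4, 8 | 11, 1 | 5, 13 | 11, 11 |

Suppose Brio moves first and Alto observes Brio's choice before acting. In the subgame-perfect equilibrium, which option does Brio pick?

XL

Alto best-responds to each possible Brio move:
- S: BR = S3, leader payoff 11.
- M: BR = S5, leader payoff 1.
- L: BR = S1, leader payoff 11.
- XL: BR = S2, leader payoff 14.
Among 11, 1, 11, 14, the best is 14 at XL. Subgame-perfect outcome: (S2, XL) with payoffs (15, 14).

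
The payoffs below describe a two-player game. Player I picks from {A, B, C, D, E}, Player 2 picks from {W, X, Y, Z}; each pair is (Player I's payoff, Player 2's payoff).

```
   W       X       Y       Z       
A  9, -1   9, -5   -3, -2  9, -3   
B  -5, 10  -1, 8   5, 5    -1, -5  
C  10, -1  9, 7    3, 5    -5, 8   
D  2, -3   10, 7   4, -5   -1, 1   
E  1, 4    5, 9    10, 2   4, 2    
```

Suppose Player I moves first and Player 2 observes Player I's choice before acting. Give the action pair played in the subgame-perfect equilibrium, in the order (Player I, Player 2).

Player 2 best-responds to each possible Player I move:
- A: BR = W, leader payoff 9.
- B: BR = W, leader payoff -5.
- C: BR = Z, leader payoff -5.
- D: BR = X, leader payoff 10.
- E: BR = X, leader payoff 5.
Maximizing over 9, -5, -5, 10, 5, Player I chooses D. Subgame-perfect outcome: (D, X) with payoffs (10, 7).

(D, X)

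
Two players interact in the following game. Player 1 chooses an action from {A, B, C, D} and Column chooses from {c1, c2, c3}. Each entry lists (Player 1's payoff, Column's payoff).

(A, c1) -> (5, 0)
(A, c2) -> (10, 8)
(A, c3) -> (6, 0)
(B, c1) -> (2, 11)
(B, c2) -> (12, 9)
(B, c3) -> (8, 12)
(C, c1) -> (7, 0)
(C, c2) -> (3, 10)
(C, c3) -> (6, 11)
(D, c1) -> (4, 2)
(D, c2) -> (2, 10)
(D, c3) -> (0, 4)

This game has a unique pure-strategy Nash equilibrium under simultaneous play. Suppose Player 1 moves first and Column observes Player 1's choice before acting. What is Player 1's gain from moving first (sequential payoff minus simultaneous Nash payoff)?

Work backward from Column's decision.
- A → Column plays c2 (best of 0, 8, 0); Player 1 gets 10.
- B → Column plays c3 (best of 11, 9, 12); Player 1 gets 8.
- C → Column plays c3 (best of 0, 10, 11); Player 1 gets 6.
- D → Column plays c2 (best of 2, 10, 4); Player 1 gets 2.
Maximizing over 10, 8, 6, 2, Player 1 chooses A. Subgame-perfect outcome: (A, c2) with payoffs (10, 8).
Now find the simultaneous Nash equilibrium.
Player 1's best replies: c1→C; c2→B; c3→B.
Column's best replies: A→c2; B→c3; C→c3; D→c2.
The unique mutual best reply is (B, c3), giving (8, 12).
Player 1's commitment gain: 10 − 8 = 2.

2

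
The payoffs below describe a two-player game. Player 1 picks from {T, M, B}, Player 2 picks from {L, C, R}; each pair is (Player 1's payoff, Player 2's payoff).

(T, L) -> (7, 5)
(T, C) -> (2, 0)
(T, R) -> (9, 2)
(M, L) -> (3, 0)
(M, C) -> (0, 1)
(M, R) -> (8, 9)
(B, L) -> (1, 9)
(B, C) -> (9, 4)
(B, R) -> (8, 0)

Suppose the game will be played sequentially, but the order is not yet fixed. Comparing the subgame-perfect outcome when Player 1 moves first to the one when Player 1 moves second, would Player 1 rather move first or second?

first

If Player 1 leads: Player 2's best replies are T→L, M→R, B→L; Player 1's induced payoffs 7, 8, 1; outcome (M, R), payoffs (8, 9).
If Player 2 leads: Player 1's best replies are L→T, C→B, R→T; Player 2's induced payoffs 5, 4, 2; outcome (T, L), payoffs (7, 5).
Player 1 gets 8 moving first and 7 moving second, so Player 1 prefers to move first.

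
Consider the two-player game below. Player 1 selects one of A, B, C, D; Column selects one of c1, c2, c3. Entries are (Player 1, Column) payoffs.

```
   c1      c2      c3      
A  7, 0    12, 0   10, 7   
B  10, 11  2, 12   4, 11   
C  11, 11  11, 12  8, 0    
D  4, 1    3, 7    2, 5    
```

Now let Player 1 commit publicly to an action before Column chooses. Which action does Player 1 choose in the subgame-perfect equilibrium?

Solve by backward induction (Player 1 leads).
- A → Column plays c3 (best of 0, 0, 7); Player 1 gets 10.
- B → Column plays c2 (best of 11, 12, 11); Player 1 gets 2.
- C → Column plays c2 (best of 11, 12, 0); Player 1 gets 11.
- D → Column plays c2 (best of 1, 7, 5); Player 1 gets 3.
Among 10, 2, 11, 3, the best is 11 at C. Subgame-perfect outcome: (C, c2) with payoffs (11, 12).

C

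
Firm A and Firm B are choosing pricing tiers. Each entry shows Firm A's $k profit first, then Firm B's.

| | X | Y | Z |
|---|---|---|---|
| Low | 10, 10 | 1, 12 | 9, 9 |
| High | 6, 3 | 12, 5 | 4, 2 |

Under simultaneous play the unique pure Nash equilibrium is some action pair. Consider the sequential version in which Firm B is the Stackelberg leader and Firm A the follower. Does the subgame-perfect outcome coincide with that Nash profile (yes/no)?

no

Solve by backward induction (Firm B leads).
- X → Firm A plays Low (best of 10, 6); Firm B gets 10.
- Y → Firm A plays High (best of 1, 12); Firm B gets 5.
- Z → Firm A plays Low (best of 9, 4); Firm B gets 9.
Maximizing over 10, 5, 9, Firm B chooses X. Subgame-perfect outcome: (Low, X) with payoffs (10, 10).
Under simultaneous play:
Firm A's best replies: X→Low; Y→High; Z→Low.
Firm B's best replies: Low→Y; High→Y.
The unique mutual best reply is (High, Y), giving (12, 5).
Sequential outcome (Low, X) differs from the Nash profile (High, Y).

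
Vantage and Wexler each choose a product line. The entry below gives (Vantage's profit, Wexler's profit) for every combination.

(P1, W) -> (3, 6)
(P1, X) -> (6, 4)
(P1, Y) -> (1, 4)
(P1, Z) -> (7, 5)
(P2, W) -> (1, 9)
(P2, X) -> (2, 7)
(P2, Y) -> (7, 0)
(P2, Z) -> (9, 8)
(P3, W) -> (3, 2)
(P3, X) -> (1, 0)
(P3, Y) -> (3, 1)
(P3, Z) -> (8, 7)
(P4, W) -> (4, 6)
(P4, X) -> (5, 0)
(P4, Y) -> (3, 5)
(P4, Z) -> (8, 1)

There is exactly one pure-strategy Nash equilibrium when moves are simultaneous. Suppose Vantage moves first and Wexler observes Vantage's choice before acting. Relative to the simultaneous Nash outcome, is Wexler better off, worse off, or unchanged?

Solve by backward induction (Vantage leads).
- P1 → Wexler plays W (best of 6, 4, 4, 5); Vantage gets 3.
- P2 → Wexler plays W (best of 9, 7, 0, 8); Vantage gets 1.
- P3 → Wexler plays Z (best of 2, 0, 1, 7); Vantage gets 8.
- P4 → Wexler plays W (best of 6, 0, 5, 1); Vantage gets 4.
Maximizing over 3, 1, 8, 4, Vantage chooses P3. Subgame-perfect outcome: (P3, Z) with payoffs (8, 7).
Now find the simultaneous Nash equilibrium.
Vantage's best replies: W→P4; X→P1; Y→P2; Z→P2.
Wexler's best replies: P1→W; P2→W; P3→Z; P4→W.
The unique mutual best reply is (P4, W), giving (4, 6).
Wexler earns 7 sequentially versus 6 at the Nash outcome: better off.

better off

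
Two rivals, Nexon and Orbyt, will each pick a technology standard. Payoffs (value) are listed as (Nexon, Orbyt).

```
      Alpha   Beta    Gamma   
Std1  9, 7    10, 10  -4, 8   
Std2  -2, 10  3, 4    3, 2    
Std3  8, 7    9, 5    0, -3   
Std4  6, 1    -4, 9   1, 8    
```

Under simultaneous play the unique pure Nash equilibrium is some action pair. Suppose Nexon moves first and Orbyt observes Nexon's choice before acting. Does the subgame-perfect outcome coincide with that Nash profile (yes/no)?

yes

Solve by backward induction (Nexon leads).
- Std1: BR = Beta, leader payoff 10.
- Std2: BR = Alpha, leader payoff -2.
- Std3: BR = Alpha, leader payoff 8.
- Std4: BR = Beta, leader payoff -4.
Nexon's induced payoffs are 10, -2, 8, -4, so Nexon commits to Std1. Subgame-perfect outcome: (Std1, Beta) with payoffs (10, 10).
Under simultaneous play:
Nexon's best replies: Alpha→Std1; Beta→Std1; Gamma→Std2.
Orbyt's best replies: Std1→Beta; Std2→Alpha; Std3→Alpha; Std4→Beta.
The unique mutual best reply is (Std1, Beta), giving (10, 10).
Sequential outcome (Std1, Beta) coincides with the Nash profile (Std1, Beta).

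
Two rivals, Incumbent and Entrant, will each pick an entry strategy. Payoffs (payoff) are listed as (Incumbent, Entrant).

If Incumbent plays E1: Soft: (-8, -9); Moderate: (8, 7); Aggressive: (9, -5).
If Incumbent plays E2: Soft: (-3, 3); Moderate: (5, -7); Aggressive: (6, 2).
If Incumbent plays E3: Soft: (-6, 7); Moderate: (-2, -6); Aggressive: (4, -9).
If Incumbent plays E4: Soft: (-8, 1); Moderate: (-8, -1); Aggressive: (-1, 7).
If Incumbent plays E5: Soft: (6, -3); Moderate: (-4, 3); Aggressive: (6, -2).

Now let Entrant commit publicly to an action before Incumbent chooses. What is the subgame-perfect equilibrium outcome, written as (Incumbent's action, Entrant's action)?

Incumbent best-responds to each possible Entrant move:
- Soft: BR = E5, leader payoff -3.
- Moderate: BR = E1, leader payoff 7.
- Aggressive: BR = E1, leader payoff -5.
Among -3, 7, -5, the best is 7 at Moderate. Subgame-perfect outcome: (E1, Moderate) with payoffs (8, 7).

(E1, Moderate)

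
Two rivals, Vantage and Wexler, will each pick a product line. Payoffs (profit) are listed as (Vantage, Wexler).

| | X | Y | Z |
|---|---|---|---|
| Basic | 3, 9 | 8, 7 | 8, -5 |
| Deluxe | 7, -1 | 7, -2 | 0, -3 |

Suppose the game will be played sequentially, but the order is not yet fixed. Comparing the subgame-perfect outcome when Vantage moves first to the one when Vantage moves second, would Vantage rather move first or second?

second

If Vantage leads: Wexler's best replies are Basic→X, Deluxe→X; Vantage's induced payoffs 3, 7; outcome (Deluxe, X), payoffs (7, -1).
If Wexler leads: Vantage's best replies are X→Deluxe, Y→Basic, Z→Basic; Wexler's induced payoffs -1, 7, -5; outcome (Basic, Y), payoffs (8, 7).
Vantage gets 7 moving first and 8 moving second, so Vantage prefers to move second.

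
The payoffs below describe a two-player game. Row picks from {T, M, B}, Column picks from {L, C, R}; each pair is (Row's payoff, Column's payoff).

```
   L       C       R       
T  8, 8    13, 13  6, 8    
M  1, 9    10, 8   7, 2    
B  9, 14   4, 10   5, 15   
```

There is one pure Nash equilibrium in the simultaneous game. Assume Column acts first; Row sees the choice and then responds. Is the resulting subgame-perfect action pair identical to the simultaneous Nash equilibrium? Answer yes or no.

no

Solve by backward induction (Column leads).
- L: BR = B, leader payoff 14.
- C: BR = T, leader payoff 13.
- R: BR = M, leader payoff 2.
Column's induced payoffs are 14, 13, 2, so Column commits to L. Subgame-perfect outcome: (B, L) with payoffs (9, 14).
Under simultaneous play:
Row's best replies: L→B; C→T; R→M.
Column's best replies: T→C; M→L; B→R.
Only (T, C) has each player best-responding; Nash payoffs (13, 13).
Sequential outcome (B, L) differs from the Nash profile (T, C).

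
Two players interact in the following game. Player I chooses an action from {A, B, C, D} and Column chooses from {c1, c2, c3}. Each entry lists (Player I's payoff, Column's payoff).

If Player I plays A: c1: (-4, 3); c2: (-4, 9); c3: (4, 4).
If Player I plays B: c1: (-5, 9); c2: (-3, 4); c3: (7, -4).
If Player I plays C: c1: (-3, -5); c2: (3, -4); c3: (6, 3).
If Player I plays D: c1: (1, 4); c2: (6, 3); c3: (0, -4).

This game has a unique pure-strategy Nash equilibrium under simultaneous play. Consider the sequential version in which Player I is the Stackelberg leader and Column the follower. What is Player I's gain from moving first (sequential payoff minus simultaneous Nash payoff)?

5

Backward induction with Player I moving first.
- A: Column compares 3, 9, 4 and picks c2; Player I would get -4.
- B: Column compares 9, 4, -4 and picks c1; Player I would get -5.
- C: Column compares -5, -4, 3 and picks c3; Player I would get 6.
- D: Column compares 4, 3, -4 and picks c1; Player I would get 1.
Maximizing over -4, -5, 6, 1, Player I chooses C. Subgame-perfect outcome: (C, c3) with payoffs (6, 3).
Under simultaneous play:
Player I's best replies: c1→D; c2→D; c3→B.
Column's best replies: A→c2; B→c1; C→c3; D→c1.
The unique mutual best reply is (D, c1), giving (1, 4).
Player I's commitment gain: 6 − 1 = 5.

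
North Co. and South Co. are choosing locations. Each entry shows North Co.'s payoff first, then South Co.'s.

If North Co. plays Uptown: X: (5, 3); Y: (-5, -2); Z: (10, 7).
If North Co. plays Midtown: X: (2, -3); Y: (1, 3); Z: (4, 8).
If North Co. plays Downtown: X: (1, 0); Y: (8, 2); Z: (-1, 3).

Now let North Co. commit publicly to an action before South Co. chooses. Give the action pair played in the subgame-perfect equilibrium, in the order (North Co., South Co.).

Backward induction with North Co. moving first.
- Uptown: South Co. compares 3, -2, 7 and picks Z; North Co. would get 10.
- Midtown: South Co. compares -3, 3, 8 and picks Z; North Co. would get 4.
- Downtown: South Co. compares 0, 2, 3 and picks Z; North Co. would get -1.
North Co.'s induced payoffs are 10, 4, -1, so North Co. commits to Uptown. Subgame-perfect outcome: (Uptown, Z) with payoffs (10, 7).

(Uptown, Z)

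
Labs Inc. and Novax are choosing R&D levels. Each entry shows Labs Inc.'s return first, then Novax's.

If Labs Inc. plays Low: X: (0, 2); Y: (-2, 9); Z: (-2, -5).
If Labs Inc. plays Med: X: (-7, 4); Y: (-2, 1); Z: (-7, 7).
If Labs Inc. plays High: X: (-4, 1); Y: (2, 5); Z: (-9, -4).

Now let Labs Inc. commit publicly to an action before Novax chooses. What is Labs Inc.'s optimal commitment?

High

Novax best-responds to each possible Labs Inc. move:
- Low: BR = Y, leader payoff -2.
- Med: BR = Z, leader payoff -7.
- High: BR = Y, leader payoff 2.
Maximizing over -2, -7, 2, Labs Inc. chooses High. Subgame-perfect outcome: (High, Y) with payoffs (2, 5).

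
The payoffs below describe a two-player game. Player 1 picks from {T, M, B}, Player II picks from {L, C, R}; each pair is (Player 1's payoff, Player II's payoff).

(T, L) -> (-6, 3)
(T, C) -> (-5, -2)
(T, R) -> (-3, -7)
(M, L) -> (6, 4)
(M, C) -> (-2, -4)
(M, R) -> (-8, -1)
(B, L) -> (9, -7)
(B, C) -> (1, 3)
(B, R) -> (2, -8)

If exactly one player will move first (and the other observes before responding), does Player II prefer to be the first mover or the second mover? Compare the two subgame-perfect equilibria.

If Player 1 leads: Player II's best replies are T→L, M→L, B→C; Player 1's induced payoffs -6, 6, 1; outcome (M, L), payoffs (6, 4).
If Player II leads: Player 1's best replies are L→B, C→B, R→B; Player II's induced payoffs -7, 3, -8; outcome (B, C), payoffs (1, 3).
Player II gets 3 moving first and 4 moving second, so Player II prefers to move second.

second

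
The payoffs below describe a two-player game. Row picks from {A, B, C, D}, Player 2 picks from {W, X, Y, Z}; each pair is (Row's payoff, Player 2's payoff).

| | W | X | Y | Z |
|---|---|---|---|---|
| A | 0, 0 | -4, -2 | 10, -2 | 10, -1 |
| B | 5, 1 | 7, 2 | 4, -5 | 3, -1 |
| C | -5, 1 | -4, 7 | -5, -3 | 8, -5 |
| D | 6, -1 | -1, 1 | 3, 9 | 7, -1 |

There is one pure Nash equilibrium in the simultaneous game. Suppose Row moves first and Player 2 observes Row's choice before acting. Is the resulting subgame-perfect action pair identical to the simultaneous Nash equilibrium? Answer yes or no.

yes

Player 2 best-responds to each possible Row move:
- A → Player 2 plays W (best of 0, -2, -2, -1); Row gets 0.
- B → Player 2 plays X (best of 1, 2, -5, -1); Row gets 7.
- C → Player 2 plays X (best of 1, 7, -3, -5); Row gets -4.
- D → Player 2 plays Y (best of -1, 1, 9, -1); Row gets 3.
Among 0, 7, -4, 3, the best is 7 at B. Subgame-perfect outcome: (B, X) with payoffs (7, 2).
For the simultaneous game, intersect best replies.
Row's best replies: W→D; X→B; Y→A; Z→A.
Player 2's best replies: A→W; B→X; C→X; D→Y.
The unique mutual best reply is (B, X), giving (7, 2).
Sequential outcome (B, X) coincides with the Nash profile (B, X).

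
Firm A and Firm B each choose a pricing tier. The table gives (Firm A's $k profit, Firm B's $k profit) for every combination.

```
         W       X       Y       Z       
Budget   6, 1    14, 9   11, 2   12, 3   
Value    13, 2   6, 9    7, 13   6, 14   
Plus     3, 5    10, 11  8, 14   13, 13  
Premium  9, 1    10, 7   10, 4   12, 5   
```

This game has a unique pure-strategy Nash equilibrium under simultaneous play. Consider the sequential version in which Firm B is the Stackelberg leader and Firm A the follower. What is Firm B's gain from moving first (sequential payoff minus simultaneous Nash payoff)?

Solve by backward induction (Firm B leads).
- W: Firm A compares 6, 13, 3, 9 and picks Value; Firm B would get 2.
- X: Firm A compares 14, 6, 10, 10 and picks Budget; Firm B would get 9.
- Y: Firm A compares 11, 7, 8, 10 and picks Budget; Firm B would get 2.
- Z: Firm A compares 12, 6, 13, 12 and picks Plus; Firm B would get 13.
Firm B's induced payoffs are 2, 9, 2, 13, so Firm B commits to Z. Subgame-perfect outcome: (Plus, Z) with payoffs (13, 13).
Under simultaneous play:
Firm A's best replies: W→Value; X→Budget; Y→Budget; Z→Plus.
Firm B's best replies: Budget→X; Value→Z; Plus→Y; Premium→X.
The unique mutual best reply is (Budget, X), giving (14, 9).
Firm B's commitment gain: 13 − 9 = 4.

4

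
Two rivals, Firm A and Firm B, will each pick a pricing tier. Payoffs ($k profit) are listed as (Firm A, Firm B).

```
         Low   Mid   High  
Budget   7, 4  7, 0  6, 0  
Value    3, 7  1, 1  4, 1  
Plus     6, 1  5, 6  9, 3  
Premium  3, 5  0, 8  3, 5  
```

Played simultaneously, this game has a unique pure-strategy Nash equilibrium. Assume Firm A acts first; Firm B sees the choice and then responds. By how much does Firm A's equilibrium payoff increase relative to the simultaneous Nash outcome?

Backward induction with Firm A moving first.
- Budget: Firm B compares 4, 0, 0 and picks Low; Firm A would get 7.
- Value: Firm B compares 7, 1, 1 and picks Low; Firm A would get 3.
- Plus: Firm B compares 1, 6, 3 and picks Mid; Firm A would get 5.
- Premium: Firm B compares 5, 8, 5 and picks Mid; Firm A would get 0.
Maximizing over 7, 3, 5, 0, Firm A chooses Budget. Subgame-perfect outcome: (Budget, Low) with payoffs (7, 4).
For the simultaneous game, intersect best replies.
Firm A's best replies: Low→Budget; Mid→Budget; High→Plus.
Firm B's best replies: Budget→Low; Value→Low; Plus→Mid; Premium→Mid.
Only (Budget, Low) has each player best-responding; Nash payoffs (7, 4).
Firm A's commitment gain: 7 − 7 = 0.

0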